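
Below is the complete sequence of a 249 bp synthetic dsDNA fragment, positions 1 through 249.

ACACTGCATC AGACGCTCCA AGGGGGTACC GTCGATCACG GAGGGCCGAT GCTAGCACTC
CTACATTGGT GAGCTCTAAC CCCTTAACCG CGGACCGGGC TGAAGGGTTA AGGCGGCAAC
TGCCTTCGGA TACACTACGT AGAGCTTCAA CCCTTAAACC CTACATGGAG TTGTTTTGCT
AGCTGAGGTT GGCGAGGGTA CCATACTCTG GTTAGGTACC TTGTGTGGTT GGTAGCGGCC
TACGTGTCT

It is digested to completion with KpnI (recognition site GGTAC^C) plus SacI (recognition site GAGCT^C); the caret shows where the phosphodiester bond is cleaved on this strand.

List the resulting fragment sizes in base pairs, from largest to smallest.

126, 46, 30, 29, 18 bp

KpnI sites (GGTACC) start at positions 25, 197, 215.
KpnI cuts after base 5 of each site (before the last base), so after positions 29, 201, 219.
The SacI site (GAGCTC) starts at position 71.
SacI cuts after base 5 of each site (before the last base), so after position 75.
Combined cut positions: 29, 75, 201, 219.
Linear molecule, 4 cuts → 5 fragments:
  1–29 → 29 bp
  30–75 → 46 bp
  76–201 → 126 bp
  202–219 → 18 bp
  220–249 → 30 bp
Sorted largest to smallest: 126, 46, 30, 29, 18 bp.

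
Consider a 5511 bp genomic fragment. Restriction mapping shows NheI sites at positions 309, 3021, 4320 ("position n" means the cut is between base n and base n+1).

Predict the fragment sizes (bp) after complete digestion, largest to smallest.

Linear molecule, 3 cuts → 4 fragments:
  309 − 0 = 309 bp
  3021 − 309 = 2712 bp
  4320 − 3021 = 1299 bp
  5511 − 4320 = 1191 bp
Sorted largest to smallest: 2712, 1299, 1191, 309 bp.

2712, 1299, 1191, 309 bp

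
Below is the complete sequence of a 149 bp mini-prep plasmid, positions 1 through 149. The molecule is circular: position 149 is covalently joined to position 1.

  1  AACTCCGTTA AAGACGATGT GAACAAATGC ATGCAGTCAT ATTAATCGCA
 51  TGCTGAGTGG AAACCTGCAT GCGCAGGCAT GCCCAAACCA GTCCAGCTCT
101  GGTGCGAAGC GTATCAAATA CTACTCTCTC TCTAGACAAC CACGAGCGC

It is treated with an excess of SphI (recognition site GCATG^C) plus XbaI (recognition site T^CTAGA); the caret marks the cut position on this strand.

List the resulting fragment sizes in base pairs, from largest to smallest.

SphI sites (GCATGC) start at positions 29, 48, 67, 77.
SphI cuts after base 5 of each site (before the last base), so after positions 33, 52, 71, 81.
The XbaI site (TCTAGA) starts at position 131.
XbaI cuts after the first base of each site, so after position 131.
Combined cut positions: 33, 52, 71, 81, 131.
Circular molecule, 5 cuts → 5 fragments:
  34–52 → 19 bp
  53–71 → 19 bp
  72–81 → 10 bp
  82–131 → 50 bp
  132–149 then 1–33 → 18 + 33 = 51 bp
Sorted largest to smallest: 51, 50, 19, 19, 10 bp.

51, 50, 19, 19, 10 bp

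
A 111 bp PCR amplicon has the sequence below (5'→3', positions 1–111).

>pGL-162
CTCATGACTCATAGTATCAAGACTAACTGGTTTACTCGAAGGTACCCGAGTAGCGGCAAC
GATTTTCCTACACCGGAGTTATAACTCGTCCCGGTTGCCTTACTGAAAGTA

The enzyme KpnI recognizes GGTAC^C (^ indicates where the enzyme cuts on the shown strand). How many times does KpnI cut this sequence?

GGTACC occurs starting at position 41.
KpnI cuts at 1 site.

1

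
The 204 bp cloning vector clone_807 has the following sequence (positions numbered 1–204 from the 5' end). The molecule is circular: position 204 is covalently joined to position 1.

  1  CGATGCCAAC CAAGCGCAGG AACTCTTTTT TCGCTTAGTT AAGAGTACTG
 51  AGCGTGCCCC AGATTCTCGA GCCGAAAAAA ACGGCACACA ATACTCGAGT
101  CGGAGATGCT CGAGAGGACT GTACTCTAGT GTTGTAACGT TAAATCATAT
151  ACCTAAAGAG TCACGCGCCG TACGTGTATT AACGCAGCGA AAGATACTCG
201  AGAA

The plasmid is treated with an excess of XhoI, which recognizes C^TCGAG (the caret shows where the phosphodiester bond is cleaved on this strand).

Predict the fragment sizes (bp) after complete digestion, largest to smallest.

XhoI sites (CTCGAG) start at positions 66, 94, 109, 197.
XhoI cuts after the first base of each site, so after positions 66, 94, 109, 197.
Circular molecule, 4 cuts → 4 fragments:
  67–94 → 28 bp
  95–109 → 15 bp
  110–197 → 88 bp
  198–204 then 1–66 → 7 + 66 = 73 bp
Sorted largest to smallest: 88, 73, 28, 15 bp.

88, 73, 28, 15 bp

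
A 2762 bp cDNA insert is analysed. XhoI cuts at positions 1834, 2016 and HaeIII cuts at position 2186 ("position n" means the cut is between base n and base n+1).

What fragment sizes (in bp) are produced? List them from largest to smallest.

1834, 576, 182, 170 bp

Combined cut positions (sorted): 1834, 2016, 2186.
Linear molecule, 3 cuts → 4 fragments:
  1834 − 0 = 1834 bp
  2016 − 1834 = 182 bp
  2186 − 2016 = 170 bp
  2762 − 2186 = 576 bp
Sorted largest to smallest: 1834, 576, 182, 170 bp.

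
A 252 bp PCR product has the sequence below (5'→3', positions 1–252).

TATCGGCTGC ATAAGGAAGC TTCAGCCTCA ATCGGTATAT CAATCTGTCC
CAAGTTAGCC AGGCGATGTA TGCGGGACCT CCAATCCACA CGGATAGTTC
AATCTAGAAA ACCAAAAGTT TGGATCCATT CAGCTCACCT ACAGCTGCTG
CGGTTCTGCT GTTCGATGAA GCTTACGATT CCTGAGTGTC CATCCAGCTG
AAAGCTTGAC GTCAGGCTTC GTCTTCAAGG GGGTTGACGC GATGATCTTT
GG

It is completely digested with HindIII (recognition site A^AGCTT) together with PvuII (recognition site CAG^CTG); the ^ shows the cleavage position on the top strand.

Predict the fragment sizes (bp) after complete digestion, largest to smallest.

HindIII sites (AAGCTT) start at positions 17, 169, 202.
HindIII cuts after the first base of each site, so after positions 17, 169, 202.
PvuII sites (CAGCTG) start at positions 142, 195.
PvuII cuts after base 3 of each site, so after positions 144, 197.
Combined cut positions: 17, 144, 169, 197, 202.
Linear molecule, 5 cuts → 6 fragments:
  1–17 → 17 bp
  18–144 → 127 bp
  145–169 → 25 bp
  170–197 → 28 bp
  198–202 → 5 bp
  203–252 → 50 bp
Sorted largest to smallest: 127, 50, 28, 25, 17, 5 bp.

127, 50, 28, 25, 17, 5 bp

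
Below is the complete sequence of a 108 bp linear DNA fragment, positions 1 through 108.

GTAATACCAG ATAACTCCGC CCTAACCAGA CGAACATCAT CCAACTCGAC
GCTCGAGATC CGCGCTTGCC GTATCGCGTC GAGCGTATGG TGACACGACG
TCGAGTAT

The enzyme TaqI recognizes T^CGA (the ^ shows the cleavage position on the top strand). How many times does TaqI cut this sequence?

4

TCGA occurs starting at positions 46, 53, 79, 101.
TaqI cuts at 4 sites.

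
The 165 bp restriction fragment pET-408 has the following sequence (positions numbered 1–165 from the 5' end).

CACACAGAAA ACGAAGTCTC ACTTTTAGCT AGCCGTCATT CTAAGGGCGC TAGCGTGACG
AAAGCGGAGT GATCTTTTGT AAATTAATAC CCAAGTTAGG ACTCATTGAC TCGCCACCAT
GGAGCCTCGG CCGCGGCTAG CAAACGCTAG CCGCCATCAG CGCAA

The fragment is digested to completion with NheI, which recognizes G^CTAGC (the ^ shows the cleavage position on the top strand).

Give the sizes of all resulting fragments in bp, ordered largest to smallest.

NheI sites (GCTAGC) start at positions 28, 49, 136, 146.
NheI cuts after the first base of each site, so after positions 28, 49, 136, 146.
Linear molecule, 4 cuts → 5 fragments:
  1–28 → 28 bp
  29–49 → 21 bp
  50–136 → 87 bp
  137–146 → 10 bp
  147–165 → 19 bp
Sorted largest to smallest: 87, 28, 21, 19, 10 bp.

87, 28, 21, 19, 10 bp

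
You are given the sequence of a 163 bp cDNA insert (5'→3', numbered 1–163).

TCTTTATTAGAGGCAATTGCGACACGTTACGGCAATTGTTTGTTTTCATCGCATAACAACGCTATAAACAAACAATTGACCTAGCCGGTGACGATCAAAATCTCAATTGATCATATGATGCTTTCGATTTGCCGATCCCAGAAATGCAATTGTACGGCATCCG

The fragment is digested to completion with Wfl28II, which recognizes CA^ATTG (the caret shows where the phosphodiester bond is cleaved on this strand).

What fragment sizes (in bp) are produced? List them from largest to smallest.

43, 40, 31, 19, 15, 15 bp

Wfl28II sites (CAATTG) start at positions 14, 33, 73, 104, 147.
Wfl28II cuts after base 2 of each site, so after positions 15, 34, 74, 105, 148.
Linear molecule, 5 cuts → 6 fragments:
  1–15 → 15 bp
  16–34 → 19 bp
  35–74 → 40 bp
  75–105 → 31 bp
  106–148 → 43 bp
  149–163 → 15 bp
Sorted largest to smallest: 43, 40, 31, 19, 15, 15 bp.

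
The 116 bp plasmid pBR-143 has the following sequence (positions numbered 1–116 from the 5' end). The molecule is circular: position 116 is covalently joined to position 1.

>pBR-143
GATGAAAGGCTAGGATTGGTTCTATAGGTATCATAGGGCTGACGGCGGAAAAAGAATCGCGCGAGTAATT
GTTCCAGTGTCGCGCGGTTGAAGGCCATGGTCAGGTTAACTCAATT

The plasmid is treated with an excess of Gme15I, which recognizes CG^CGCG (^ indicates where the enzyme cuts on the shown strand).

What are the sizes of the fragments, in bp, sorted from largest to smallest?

93, 23 bp

Gme15I sites (CGCGCG) start at positions 58, 81.
Gme15I cuts after base 2 of each site, so after positions 59, 82.
Circular molecule, 2 cuts → 2 fragments:
  60–82 → 23 bp
  83–116 then 1–59 → 34 + 59 = 93 bp
Sorted largest to smallest: 93, 23 bp.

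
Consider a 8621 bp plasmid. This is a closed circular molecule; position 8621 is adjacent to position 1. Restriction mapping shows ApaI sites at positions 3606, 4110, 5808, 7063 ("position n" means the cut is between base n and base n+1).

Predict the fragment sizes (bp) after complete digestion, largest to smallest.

5164, 1698, 1255, 504 bp

Circular molecule, 4 cuts → 4 fragments:
  4110 − 3606 = 504 bp
  5808 − 4110 = 1698 bp
  7063 − 5808 = 1255 bp
  wrap: 8621 − 7063 + 3606 = 5164 bp
Sorted largest to smallest: 5164, 1698, 1255, 504 bp.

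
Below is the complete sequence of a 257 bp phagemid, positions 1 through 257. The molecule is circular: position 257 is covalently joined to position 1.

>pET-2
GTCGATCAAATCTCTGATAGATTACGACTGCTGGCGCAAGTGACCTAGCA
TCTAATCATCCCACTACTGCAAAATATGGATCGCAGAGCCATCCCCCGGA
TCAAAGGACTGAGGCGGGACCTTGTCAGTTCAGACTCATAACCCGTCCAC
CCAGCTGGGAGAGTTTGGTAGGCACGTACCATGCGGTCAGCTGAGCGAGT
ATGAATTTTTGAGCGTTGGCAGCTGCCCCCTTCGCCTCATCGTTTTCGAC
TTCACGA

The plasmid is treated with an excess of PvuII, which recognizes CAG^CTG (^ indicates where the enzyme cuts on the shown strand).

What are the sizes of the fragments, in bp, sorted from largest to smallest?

189, 36, 32 bp

PvuII sites (CAGCTG) start at positions 152, 188, 220.
PvuII cuts after base 3 of each site, so after positions 154, 190, 222.
Circular molecule, 3 cuts → 3 fragments:
  155–190 → 36 bp
  191–222 → 32 bp
  223–257 then 1–154 → 35 + 154 = 189 bp
Sorted largest to smallest: 189, 36, 32 bp.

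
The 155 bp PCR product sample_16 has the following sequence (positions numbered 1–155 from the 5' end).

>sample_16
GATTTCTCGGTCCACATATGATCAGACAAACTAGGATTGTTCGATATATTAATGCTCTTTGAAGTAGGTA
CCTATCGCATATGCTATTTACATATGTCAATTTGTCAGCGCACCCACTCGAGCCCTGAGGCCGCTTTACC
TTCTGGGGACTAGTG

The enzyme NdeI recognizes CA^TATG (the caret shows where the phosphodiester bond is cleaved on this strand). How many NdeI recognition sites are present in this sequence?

3

CATATG occurs starting at positions 15, 78, 91.
NdeI cuts at 3 sites.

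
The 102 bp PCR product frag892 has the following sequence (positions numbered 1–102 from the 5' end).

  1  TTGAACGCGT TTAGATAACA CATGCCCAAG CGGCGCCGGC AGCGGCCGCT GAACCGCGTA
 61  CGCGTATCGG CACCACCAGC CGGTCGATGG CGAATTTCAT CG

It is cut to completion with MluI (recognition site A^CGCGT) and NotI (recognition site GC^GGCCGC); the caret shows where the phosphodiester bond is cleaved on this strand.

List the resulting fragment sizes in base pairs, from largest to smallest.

42, 38, 17, 5 bp

MluI sites (ACGCGT) start at positions 5, 60.
MluI cuts after the first base of each site, so after positions 5, 60.
The NotI site (GCGGCCGC) starts at position 42.
NotI cuts after base 2 of each site, so after position 43.
Combined cut positions: 5, 43, 60.
Linear molecule, 3 cuts → 4 fragments:
  1–5 → 5 bp
  6–43 → 38 bp
  44–60 → 17 bp
  61–102 → 42 bp
Sorted largest to smallest: 42, 38, 17, 5 bp.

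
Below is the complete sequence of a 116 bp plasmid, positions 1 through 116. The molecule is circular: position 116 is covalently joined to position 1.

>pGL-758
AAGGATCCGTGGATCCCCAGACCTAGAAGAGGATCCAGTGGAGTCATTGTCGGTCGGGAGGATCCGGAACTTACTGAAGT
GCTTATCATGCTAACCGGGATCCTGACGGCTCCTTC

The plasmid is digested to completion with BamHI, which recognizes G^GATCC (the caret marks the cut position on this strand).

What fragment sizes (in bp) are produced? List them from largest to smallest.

38, 29, 21, 20, 8 bp

BamHI sites (GGATCC) start at positions 3, 11, 31, 60, 98.
BamHI cuts after the first base of each site, so after positions 3, 11, 31, 60, 98.
Circular molecule, 5 cuts → 5 fragments:
  4–11 → 8 bp
  12–31 → 20 bp
  32–60 → 29 bp
  61–98 → 38 bp
  99–116 then 1–3 → 18 + 3 = 21 bp
Sorted largest to smallest: 38, 29, 21, 20, 8 bp.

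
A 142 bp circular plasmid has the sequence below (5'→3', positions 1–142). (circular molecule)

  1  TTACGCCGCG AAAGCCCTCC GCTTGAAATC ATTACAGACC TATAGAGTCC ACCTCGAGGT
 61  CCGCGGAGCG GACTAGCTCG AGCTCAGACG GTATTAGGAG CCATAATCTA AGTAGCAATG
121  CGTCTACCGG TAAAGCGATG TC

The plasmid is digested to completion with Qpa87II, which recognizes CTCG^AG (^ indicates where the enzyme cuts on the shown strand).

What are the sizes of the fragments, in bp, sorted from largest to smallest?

118, 24 bp

Qpa87II sites (CTCGAG) start at positions 53, 77.
Qpa87II cuts after base 4 of each site, so after positions 56, 80.
Circular molecule, 2 cuts → 2 fragments:
  57–80 → 24 bp
  81–142 then 1–56 → 62 + 56 = 118 bp
Sorted largest to smallest: 118, 24 bp.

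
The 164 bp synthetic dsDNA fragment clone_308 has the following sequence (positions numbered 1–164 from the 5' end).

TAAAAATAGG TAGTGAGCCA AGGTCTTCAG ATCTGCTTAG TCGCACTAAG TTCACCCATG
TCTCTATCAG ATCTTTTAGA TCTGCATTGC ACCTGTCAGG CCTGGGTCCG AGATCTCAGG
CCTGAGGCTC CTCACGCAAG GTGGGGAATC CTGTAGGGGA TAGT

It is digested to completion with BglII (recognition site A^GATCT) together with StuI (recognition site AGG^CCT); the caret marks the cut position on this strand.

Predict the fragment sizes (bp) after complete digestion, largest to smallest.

BglII sites (AGATCT) start at positions 29, 69, 78, 111.
BglII cuts after the first base of each site, so after positions 29, 69, 78, 111.
StuI sites (AGGCCT) start at positions 98, 118.
StuI cuts after base 3 of each site, so after positions 100, 120.
Combined cut positions: 29, 69, 78, 100, 111, 120.
Linear molecule, 6 cuts → 7 fragments:
  1–29 → 29 bp
  30–69 → 40 bp
  70–78 → 9 bp
  79–100 → 22 bp
  101–111 → 11 bp
  112–120 → 9 bp
  121–164 → 44 bp
Sorted largest to smallest: 44, 40, 29, 22, 11, 9, 9 bp.

44, 40, 29, 22, 11, 9, 9 bp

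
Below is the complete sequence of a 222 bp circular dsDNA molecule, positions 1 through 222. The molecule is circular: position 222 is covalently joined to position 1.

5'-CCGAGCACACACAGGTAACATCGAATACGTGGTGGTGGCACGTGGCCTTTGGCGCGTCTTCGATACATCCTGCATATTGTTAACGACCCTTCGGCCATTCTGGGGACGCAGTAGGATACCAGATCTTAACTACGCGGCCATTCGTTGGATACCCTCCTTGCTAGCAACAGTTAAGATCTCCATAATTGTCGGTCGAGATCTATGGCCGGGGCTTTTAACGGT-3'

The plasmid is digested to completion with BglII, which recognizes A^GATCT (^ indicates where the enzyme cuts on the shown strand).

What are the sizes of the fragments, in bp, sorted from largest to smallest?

147, 53, 22 bp

BglII sites (AGATCT) start at positions 121, 174, 196.
BglII cuts after the first base of each site, so after positions 121, 174, 196.
Circular molecule, 3 cuts → 3 fragments:
  122–174 → 53 bp
  175–196 → 22 bp
  197–222 then 1–121 → 26 + 121 = 147 bp
Sorted largest to smallest: 147, 53, 22 bp.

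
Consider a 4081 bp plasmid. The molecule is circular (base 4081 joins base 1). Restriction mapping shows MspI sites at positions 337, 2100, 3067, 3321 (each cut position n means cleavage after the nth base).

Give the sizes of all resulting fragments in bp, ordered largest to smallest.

1763, 1097, 967, 254 bp

Circular molecule, 4 cuts → 4 fragments:
  2100 − 337 = 1763 bp
  3067 − 2100 = 967 bp
  3321 − 3067 = 254 bp
  wrap: 4081 − 3321 + 337 = 1097 bp
Sorted largest to smallest: 1763, 1097, 967, 254 bp.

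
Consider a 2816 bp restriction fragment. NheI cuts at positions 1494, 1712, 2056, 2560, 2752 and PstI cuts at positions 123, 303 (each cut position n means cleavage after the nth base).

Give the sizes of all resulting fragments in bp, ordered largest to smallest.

1191, 504, 344, 218, 192, 180, 123, 64 bp

Combined cut positions (sorted): 123, 303, 1494, 1712, 2056, 2560, 2752.
Linear molecule, 7 cuts → 8 fragments:
  123 − 0 = 123 bp
  303 − 123 = 180 bp
  1494 − 303 = 1191 bp
  1712 − 1494 = 218 bp
  2056 − 1712 = 344 bp
  2560 − 2056 = 504 bp
  2752 − 2560 = 192 bp
  2816 − 2752 = 64 bp
Sorted largest to smallest: 1191, 504, 344, 218, 192, 180, 123, 64 bp.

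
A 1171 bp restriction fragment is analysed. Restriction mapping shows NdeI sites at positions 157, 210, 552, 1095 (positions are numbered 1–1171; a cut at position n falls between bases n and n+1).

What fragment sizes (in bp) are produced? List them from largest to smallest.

Linear molecule, 4 cuts → 5 fragments:
  157 − 0 = 157 bp
  210 − 157 = 53 bp
  552 − 210 = 342 bp
  1095 − 552 = 543 bp
  1171 − 1095 = 76 bp
Sorted largest to smallest: 543, 342, 157, 76, 53 bp.

543, 342, 157, 76, 53 bp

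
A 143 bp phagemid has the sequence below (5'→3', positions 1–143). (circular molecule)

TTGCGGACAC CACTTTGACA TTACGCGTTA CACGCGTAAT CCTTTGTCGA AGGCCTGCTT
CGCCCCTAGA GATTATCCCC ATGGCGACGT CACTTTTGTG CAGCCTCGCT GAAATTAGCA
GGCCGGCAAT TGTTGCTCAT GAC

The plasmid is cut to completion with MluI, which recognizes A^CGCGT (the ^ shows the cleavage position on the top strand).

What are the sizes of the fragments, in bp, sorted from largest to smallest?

134, 9 bp

MluI sites (ACGCGT) start at positions 23, 32.
MluI cuts after the first base of each site, so after positions 23, 32.
Circular molecule, 2 cuts → 2 fragments:
  24–32 → 9 bp
  33–143 then 1–23 → 111 + 23 = 134 bp
Sorted largest to smallest: 134, 9 bp.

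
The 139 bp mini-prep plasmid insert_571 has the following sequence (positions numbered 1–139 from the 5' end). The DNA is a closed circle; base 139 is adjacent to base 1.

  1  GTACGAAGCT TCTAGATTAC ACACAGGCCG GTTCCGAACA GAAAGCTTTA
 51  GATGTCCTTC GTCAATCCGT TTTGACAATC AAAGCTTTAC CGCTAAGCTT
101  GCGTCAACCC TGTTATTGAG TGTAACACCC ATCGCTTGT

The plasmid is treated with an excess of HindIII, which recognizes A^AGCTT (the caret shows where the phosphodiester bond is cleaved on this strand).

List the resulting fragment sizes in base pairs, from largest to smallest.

50, 39, 37, 13 bp

HindIII sites (AAGCTT) start at positions 6, 43, 82, 95.
HindIII cuts after the first base of each site, so after positions 6, 43, 82, 95.
Circular molecule, 4 cuts → 4 fragments:
  7–43 → 37 bp
  44–82 → 39 bp
  83–95 → 13 bp
  96–139 then 1–6 → 44 + 6 = 50 bp
Sorted largest to smallest: 50, 39, 37, 13 bp.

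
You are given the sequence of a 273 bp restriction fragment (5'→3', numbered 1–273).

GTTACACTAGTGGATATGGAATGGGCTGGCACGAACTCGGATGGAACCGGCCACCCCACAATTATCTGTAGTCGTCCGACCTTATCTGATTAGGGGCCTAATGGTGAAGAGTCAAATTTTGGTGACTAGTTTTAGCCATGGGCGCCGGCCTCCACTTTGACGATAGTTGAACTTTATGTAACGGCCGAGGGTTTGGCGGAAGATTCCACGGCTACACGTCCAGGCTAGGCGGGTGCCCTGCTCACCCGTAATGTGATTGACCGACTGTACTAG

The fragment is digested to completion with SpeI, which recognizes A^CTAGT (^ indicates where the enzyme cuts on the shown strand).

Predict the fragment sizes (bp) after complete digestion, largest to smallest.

SpeI sites (ACTAGT) start at positions 6, 125.
SpeI cuts after the first base of each site, so after positions 6, 125.
Linear molecule, 2 cuts → 3 fragments:
  1–6 → 6 bp
  7–125 → 119 bp
  126–273 → 148 bp
Sorted largest to smallest: 148, 119, 6 bp.

148, 119, 6 bp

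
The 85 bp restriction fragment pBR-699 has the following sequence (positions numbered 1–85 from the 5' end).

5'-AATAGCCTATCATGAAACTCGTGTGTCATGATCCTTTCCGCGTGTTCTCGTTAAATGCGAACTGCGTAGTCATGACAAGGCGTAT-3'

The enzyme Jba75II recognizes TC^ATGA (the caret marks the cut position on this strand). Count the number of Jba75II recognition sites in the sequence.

3

TCATGA occurs starting at positions 10, 26, 70.
Jba75II cuts at 3 sites.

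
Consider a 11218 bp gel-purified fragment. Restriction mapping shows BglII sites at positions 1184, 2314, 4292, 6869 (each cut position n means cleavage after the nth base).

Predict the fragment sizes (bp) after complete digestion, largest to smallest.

4349, 2577, 1978, 1184, 1130 bp

Linear molecule, 4 cuts → 5 fragments:
  1184 − 0 = 1184 bp
  2314 − 1184 = 1130 bp
  4292 − 2314 = 1978 bp
  6869 − 4292 = 2577 bp
  11218 − 6869 = 4349 bp
Sorted largest to smallest: 4349, 2577, 1978, 1184, 1130 bp.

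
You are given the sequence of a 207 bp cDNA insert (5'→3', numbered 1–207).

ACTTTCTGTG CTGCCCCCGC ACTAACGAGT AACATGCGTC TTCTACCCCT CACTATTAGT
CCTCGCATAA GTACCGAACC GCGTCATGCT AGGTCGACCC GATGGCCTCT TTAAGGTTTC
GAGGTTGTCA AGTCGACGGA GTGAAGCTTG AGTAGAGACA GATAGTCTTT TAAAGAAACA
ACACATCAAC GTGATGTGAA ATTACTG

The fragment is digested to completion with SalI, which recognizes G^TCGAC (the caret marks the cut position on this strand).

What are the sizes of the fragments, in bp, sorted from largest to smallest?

SalI sites (GTCGAC) start at positions 93, 132.
SalI cuts after the first base of each site, so after positions 93, 132.
Linear molecule, 2 cuts → 3 fragments:
  1–93 → 93 bp
  94–132 → 39 bp
  133–207 → 75 bp
Sorted largest to smallest: 93, 75, 39 bp.

93, 75, 39 bp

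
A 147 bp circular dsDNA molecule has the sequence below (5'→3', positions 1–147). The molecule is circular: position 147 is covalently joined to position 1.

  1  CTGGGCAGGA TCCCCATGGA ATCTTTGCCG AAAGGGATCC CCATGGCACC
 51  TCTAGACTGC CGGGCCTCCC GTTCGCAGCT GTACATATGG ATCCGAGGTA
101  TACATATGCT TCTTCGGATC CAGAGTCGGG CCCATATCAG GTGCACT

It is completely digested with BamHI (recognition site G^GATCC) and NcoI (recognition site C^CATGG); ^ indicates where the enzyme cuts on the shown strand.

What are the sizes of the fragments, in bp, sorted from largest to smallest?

BamHI sites (GGATCC) start at positions 8, 35, 89, 116.
BamHI cuts after the first base of each site, so after positions 8, 35, 89, 116.
NcoI sites (CCATGG) start at positions 14, 41.
NcoI cuts after the first base of each site, so after positions 14, 41.
Combined cut positions: 8, 14, 35, 41, 89, 116.
Circular molecule, 6 cuts → 6 fragments:
  9–14 → 6 bp
  15–35 → 21 bp
  36–41 → 6 bp
  42–89 → 48 bp
  90–116 → 27 bp
  117–147 then 1–8 → 31 + 8 = 39 bp
Sorted largest to smallest: 48, 39, 27, 21, 6, 6 bp.

48, 39, 27, 21, 6, 6 bp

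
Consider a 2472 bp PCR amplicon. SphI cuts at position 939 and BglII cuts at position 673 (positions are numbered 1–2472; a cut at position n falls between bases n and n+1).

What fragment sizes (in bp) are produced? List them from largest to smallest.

1533, 673, 266 bp

Combined cut positions (sorted): 673, 939.
Linear molecule, 2 cuts → 3 fragments:
  673 − 0 = 673 bp
  939 − 673 = 266 bp
  2472 − 939 = 1533 bp
Sorted largest to smallest: 1533, 673, 266 bp.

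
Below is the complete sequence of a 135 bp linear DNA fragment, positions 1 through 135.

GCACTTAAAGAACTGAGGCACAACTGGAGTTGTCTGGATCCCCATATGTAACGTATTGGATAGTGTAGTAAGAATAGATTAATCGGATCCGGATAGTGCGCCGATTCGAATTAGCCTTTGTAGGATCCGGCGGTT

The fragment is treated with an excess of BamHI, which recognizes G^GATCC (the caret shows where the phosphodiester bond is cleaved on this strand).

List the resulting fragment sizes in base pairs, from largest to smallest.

49, 38, 36, 12 bp

BamHI sites (GGATCC) start at positions 36, 85, 123.
BamHI cuts after the first base of each site, so after positions 36, 85, 123.
Linear molecule, 3 cuts → 4 fragments:
  1–36 → 36 bp
  37–85 → 49 bp
  86–123 → 38 bp
  124–135 → 12 bp
Sorted largest to smallest: 49, 38, 36, 12 bp.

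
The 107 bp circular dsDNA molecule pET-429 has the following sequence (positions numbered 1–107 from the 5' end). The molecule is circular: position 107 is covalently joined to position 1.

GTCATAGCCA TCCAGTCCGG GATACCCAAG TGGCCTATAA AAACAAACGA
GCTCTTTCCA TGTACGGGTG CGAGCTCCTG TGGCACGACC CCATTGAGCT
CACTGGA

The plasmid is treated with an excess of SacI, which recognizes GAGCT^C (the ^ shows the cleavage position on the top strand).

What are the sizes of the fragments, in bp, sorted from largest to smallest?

60, 24, 23 bp

SacI sites (GAGCTC) start at positions 49, 72, 96.
SacI cuts after base 5 of each site (before the last base), so after positions 53, 76, 100.
Circular molecule, 3 cuts → 3 fragments:
  54–76 → 23 bp
  77–100 → 24 bp
  101–107 then 1–53 → 7 + 53 = 60 bp
Sorted largest to smallest: 60, 24, 23 bp.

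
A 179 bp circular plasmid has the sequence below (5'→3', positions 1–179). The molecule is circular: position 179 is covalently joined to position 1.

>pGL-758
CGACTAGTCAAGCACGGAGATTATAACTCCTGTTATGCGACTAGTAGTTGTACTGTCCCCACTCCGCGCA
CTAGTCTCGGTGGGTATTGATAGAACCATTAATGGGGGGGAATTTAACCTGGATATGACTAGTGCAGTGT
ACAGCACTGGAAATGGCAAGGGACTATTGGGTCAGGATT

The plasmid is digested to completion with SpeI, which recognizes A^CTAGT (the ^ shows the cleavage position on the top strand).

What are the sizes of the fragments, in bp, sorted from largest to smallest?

58, 54, 37, 30 bp

SpeI sites (ACTAGT) start at positions 3, 40, 70, 128.
SpeI cuts after the first base of each site, so after positions 3, 40, 70, 128.
Circular molecule, 4 cuts → 4 fragments:
  4–40 → 37 bp
  41–70 → 30 bp
  71–128 → 58 bp
  129–179 then 1–3 → 51 + 3 = 54 bp
Sorted largest to smallest: 58, 54, 37, 30 bp.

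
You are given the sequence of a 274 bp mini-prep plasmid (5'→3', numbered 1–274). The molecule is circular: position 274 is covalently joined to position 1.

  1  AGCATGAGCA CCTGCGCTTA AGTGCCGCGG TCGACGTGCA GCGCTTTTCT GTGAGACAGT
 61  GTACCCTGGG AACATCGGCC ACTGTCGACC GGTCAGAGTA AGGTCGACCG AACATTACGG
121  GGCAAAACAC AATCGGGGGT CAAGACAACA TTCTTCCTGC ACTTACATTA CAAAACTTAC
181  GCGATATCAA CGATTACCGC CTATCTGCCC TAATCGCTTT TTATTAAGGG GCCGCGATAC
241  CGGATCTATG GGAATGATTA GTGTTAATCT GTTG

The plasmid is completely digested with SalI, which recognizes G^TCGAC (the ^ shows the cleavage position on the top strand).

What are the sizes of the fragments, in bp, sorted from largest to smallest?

SalI sites (GTCGAC) start at positions 30, 84, 103.
SalI cuts after the first base of each site, so after positions 30, 84, 103.
Circular molecule, 3 cuts → 3 fragments:
  31–84 → 54 bp
  85–103 → 19 bp
  104–274 then 1–30 → 171 + 30 = 201 bp
Sorted largest to smallest: 201, 54, 19 bp.

201, 54, 19 bp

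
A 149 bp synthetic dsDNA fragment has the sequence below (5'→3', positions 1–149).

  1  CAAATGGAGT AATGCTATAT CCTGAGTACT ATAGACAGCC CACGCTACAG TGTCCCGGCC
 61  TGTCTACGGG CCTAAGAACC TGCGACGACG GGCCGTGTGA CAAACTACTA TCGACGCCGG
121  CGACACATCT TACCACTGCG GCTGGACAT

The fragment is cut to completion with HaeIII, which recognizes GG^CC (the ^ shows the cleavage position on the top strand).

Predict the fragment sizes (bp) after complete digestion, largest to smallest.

58, 57, 22, 12 bp

HaeIII sites (GGCC) start at positions 57, 69, 91.
HaeIII cuts after base 2 of each site, so after positions 58, 70, 92.
Linear molecule, 3 cuts → 4 fragments:
  1–58 → 58 bp
  59–70 → 12 bp
  71–92 → 22 bp
  93–149 → 57 bp
Sorted largest to smallest: 58, 57, 22, 12 bp.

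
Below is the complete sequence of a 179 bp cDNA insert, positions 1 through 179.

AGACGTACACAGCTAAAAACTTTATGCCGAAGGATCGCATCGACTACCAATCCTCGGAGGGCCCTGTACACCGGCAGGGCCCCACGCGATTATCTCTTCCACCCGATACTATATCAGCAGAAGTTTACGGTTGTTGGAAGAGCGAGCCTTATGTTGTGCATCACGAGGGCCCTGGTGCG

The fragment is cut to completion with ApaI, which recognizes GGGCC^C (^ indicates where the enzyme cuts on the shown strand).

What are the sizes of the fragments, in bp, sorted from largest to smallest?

90, 63, 18, 8 bp

ApaI sites (GGGCCC) start at positions 59, 77, 167.
ApaI cuts after base 5 of each site (before the last base), so after positions 63, 81, 171.
Linear molecule, 3 cuts → 4 fragments:
  1–63 → 63 bp
  64–81 → 18 bp
  82–171 → 90 bp
  172–179 → 8 bp
Sorted largest to smallest: 90, 63, 18, 8 bp.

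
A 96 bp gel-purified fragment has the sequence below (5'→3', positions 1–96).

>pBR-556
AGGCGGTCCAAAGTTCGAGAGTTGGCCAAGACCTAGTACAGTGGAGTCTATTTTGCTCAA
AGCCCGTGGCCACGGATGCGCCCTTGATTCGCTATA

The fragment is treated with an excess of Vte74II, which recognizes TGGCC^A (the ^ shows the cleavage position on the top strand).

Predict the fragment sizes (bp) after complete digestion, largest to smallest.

44, 27, 25 bp

Vte74II sites (TGGCCA) start at positions 23, 67.
Vte74II cuts after base 5 of each site (before the last base), so after positions 27, 71.
Linear molecule, 2 cuts → 3 fragments:
  1–27 → 27 bp
  28–71 → 44 bp
  72–96 → 25 bp
Sorted largest to smallest: 44, 27, 25 bp.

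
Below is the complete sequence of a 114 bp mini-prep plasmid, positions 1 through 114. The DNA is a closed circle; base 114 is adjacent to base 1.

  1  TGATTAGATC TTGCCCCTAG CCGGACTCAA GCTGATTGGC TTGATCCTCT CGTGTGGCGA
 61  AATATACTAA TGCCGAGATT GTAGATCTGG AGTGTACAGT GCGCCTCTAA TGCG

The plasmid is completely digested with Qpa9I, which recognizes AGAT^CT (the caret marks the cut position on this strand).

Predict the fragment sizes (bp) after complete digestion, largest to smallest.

77, 37 bp

Qpa9I sites (AGATCT) start at positions 6, 83.
Qpa9I cuts after base 4 of each site, so after positions 9, 86.
Circular molecule, 2 cuts → 2 fragments:
  10–86 → 77 bp
  87–114 then 1–9 → 28 + 9 = 37 bp
Sorted largest to smallest: 77, 37 bp.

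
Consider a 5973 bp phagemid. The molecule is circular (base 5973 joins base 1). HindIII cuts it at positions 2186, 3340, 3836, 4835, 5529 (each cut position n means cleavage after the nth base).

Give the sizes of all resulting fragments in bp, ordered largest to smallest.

2630, 1154, 999, 694, 496 bp

Circular molecule, 5 cuts → 5 fragments:
  3340 − 2186 = 1154 bp
  3836 − 3340 = 496 bp
  4835 − 3836 = 999 bp
  5529 − 4835 = 694 bp
  wrap: 5973 − 5529 + 2186 = 2630 bp
Sorted largest to smallest: 2630, 1154, 999, 694, 496 bp.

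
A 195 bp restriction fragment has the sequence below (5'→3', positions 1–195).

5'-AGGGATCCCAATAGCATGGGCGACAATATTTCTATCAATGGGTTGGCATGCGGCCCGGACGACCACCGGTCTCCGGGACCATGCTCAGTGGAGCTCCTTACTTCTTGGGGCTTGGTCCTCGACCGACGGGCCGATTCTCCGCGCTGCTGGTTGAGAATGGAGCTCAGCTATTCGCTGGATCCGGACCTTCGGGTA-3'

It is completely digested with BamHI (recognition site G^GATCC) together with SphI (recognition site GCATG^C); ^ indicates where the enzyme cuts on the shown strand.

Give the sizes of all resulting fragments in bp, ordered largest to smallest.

BamHI sites (GGATCC) start at positions 3, 177.
BamHI cuts after the first base of each site, so after positions 3, 177.
The SphI site (GCATGC) starts at position 46.
SphI cuts after base 5 of each site (before the last base), so after position 50.
Combined cut positions: 3, 50, 177.
Linear molecule, 3 cuts → 4 fragments:
  1–3 → 3 bp
  4–50 → 47 bp
  51–177 → 127 bp
  178–195 → 18 bp
Sorted largest to smallest: 127, 47, 18, 3 bp.

127, 47, 18, 3 bp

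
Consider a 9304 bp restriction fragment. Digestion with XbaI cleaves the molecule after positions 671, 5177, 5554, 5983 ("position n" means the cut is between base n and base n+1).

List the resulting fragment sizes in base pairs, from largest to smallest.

Linear molecule, 4 cuts → 5 fragments:
  671 − 0 = 671 bp
  5177 − 671 = 4506 bp
  5554 − 5177 = 377 bp
  5983 − 5554 = 429 bp
  9304 − 5983 = 3321 bp
Sorted largest to smallest: 4506, 3321, 671, 429, 377 bp.

4506, 3321, 671, 429, 377 bp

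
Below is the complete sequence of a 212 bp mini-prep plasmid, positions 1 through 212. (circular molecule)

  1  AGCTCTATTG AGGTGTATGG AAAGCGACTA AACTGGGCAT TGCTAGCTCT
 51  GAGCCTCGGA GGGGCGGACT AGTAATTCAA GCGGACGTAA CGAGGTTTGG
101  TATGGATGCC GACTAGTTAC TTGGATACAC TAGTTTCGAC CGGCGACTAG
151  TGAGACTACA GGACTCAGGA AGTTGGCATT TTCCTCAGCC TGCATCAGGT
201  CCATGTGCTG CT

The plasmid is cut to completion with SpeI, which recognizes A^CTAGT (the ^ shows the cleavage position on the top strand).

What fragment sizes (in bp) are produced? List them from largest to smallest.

134, 44, 17, 17 bp

SpeI sites (ACTAGT) start at positions 68, 112, 129, 146.
SpeI cuts after the first base of each site, so after positions 68, 112, 129, 146.
Circular molecule, 4 cuts → 4 fragments:
  69–112 → 44 bp
  113–129 → 17 bp
  130–146 → 17 bp
  147–212 then 1–68 → 66 + 68 = 134 bp
Sorted largest to smallest: 134, 44, 17, 17 bp.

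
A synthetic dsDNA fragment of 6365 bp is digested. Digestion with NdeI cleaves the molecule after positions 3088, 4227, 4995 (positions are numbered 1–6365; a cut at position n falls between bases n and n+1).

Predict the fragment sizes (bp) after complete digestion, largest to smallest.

3088, 1370, 1139, 768 bp

Linear molecule, 3 cuts → 4 fragments:
  3088 − 0 = 3088 bp
  4227 − 3088 = 1139 bp
  4995 − 4227 = 768 bp
  6365 − 4995 = 1370 bp
Sorted largest to smallest: 3088, 1370, 1139, 768 bp.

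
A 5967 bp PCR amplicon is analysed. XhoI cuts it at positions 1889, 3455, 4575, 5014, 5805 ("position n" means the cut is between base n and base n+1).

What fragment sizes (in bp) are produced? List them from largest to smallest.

1889, 1566, 1120, 791, 439, 162 bp

Linear molecule, 5 cuts → 6 fragments:
  1889 − 0 = 1889 bp
  3455 − 1889 = 1566 bp
  4575 − 3455 = 1120 bp
  5014 − 4575 = 439 bp
  5805 − 5014 = 791 bp
  5967 − 5805 = 162 bp
Sorted largest to smallest: 1889, 1566, 1120, 791, 439, 162 bp.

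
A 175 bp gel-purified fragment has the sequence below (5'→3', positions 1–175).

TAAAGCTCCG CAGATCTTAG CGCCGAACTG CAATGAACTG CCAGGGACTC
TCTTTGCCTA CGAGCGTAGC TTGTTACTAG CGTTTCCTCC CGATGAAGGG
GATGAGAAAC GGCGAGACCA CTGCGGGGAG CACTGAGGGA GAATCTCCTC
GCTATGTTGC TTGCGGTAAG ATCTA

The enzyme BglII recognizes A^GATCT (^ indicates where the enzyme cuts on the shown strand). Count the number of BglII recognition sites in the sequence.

2

AGATCT occurs starting at positions 12, 169.
BglII cuts at 2 sites.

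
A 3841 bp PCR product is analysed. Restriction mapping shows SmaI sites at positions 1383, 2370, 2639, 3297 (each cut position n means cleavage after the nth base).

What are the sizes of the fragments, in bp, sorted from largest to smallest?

1383, 987, 658, 544, 269 bp

Linear molecule, 4 cuts → 5 fragments:
  1383 − 0 = 1383 bp
  2370 − 1383 = 987 bp
  2639 − 2370 = 269 bp
  3297 − 2639 = 658 bp
  3841 − 3297 = 544 bp
Sorted largest to smallest: 1383, 987, 658, 544, 269 bp.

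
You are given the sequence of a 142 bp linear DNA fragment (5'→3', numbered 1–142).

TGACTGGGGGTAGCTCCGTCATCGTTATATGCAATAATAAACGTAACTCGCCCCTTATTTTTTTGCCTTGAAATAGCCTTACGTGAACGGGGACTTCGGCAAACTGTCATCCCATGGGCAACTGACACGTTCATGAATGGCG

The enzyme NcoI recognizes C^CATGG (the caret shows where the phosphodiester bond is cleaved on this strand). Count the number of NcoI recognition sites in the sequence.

CCATGG occurs starting at position 112.
NcoI cuts at 1 site.

1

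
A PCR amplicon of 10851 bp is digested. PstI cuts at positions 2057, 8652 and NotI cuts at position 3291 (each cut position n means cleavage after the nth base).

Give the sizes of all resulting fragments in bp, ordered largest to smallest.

Combined cut positions (sorted): 2057, 3291, 8652.
Linear molecule, 3 cuts → 4 fragments:
  2057 − 0 = 2057 bp
  3291 − 2057 = 1234 bp
  8652 − 3291 = 5361 bp
  10851 − 8652 = 2199 bp
Sorted largest to smallest: 5361, 2199, 2057, 1234 bp.

5361, 2199, 2057, 1234 bp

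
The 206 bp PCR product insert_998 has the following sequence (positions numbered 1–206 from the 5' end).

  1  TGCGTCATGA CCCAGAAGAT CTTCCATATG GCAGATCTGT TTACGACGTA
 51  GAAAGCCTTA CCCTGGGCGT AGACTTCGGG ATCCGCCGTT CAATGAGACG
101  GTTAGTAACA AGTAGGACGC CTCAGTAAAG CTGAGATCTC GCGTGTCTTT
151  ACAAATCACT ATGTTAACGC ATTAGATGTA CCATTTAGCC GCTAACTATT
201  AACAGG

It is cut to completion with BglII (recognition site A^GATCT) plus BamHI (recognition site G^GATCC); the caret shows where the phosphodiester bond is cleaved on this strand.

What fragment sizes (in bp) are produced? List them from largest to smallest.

72, 55, 46, 17, 16 bp

BglII sites (AGATCT) start at positions 17, 33, 134.
BglII cuts after the first base of each site, so after positions 17, 33, 134.
The BamHI site (GGATCC) starts at position 79.
BamHI cuts after the first base of each site, so after position 79.
Combined cut positions: 17, 33, 79, 134.
Linear molecule, 4 cuts → 5 fragments:
  1–17 → 17 bp
  18–33 → 16 bp
  34–79 → 46 bp
  80–134 → 55 bp
  135–206 → 72 bp
Sorted largest to smallest: 72, 55, 46, 17, 16 bp.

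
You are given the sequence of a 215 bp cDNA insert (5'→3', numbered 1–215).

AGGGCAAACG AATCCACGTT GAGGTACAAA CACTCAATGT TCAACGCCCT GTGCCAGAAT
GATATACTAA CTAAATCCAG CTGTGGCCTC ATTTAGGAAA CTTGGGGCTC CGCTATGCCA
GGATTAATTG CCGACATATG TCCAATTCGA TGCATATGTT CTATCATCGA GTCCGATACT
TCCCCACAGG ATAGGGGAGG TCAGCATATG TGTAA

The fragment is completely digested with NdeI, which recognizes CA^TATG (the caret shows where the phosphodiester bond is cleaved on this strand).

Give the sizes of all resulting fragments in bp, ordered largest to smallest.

NdeI sites (CATATG) start at positions 135, 153, 205.
NdeI cuts after base 2 of each site, so after positions 136, 154, 206.
Linear molecule, 3 cuts → 4 fragments:
  1–136 → 136 bp
  137–154 → 18 bp
  155–206 → 52 bp
  207–215 → 9 bp
Sorted largest to smallest: 136, 52, 18, 9 bp.

136, 52, 18, 9 bp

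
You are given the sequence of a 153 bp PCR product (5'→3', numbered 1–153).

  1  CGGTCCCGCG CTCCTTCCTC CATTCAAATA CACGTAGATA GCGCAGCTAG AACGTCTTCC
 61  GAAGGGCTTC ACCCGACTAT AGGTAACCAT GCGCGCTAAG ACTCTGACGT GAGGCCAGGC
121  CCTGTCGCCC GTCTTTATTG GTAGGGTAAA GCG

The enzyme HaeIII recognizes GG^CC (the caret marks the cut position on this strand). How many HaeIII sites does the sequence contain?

2

GGCC occurs starting at positions 113, 118.
HaeIII cuts at 2 sites.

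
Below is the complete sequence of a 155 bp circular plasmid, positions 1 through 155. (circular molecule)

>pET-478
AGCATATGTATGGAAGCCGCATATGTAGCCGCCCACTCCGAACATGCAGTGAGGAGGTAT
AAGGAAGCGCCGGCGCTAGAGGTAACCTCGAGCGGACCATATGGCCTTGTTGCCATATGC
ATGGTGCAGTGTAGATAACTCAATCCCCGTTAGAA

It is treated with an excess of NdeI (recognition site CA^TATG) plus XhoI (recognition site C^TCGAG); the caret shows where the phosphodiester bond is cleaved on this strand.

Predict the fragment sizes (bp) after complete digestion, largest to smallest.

NdeI sites (CATATG) start at positions 3, 20, 98, 114.
NdeI cuts after base 2 of each site, so after positions 4, 21, 99, 115.
The XhoI site (CTCGAG) starts at position 87.
XhoI cuts after the first base of each site, so after position 87.
Combined cut positions: 4, 21, 87, 99, 115.
Circular molecule, 5 cuts → 5 fragments:
  5–21 → 17 bp
  22–87 → 66 bp
  88–99 → 12 bp
  100–115 → 16 bp
  116–155 then 1–4 → 40 + 4 = 44 bp
Sorted largest to smallest: 66, 44, 17, 16, 12 bp.

66, 44, 17, 16, 12 bp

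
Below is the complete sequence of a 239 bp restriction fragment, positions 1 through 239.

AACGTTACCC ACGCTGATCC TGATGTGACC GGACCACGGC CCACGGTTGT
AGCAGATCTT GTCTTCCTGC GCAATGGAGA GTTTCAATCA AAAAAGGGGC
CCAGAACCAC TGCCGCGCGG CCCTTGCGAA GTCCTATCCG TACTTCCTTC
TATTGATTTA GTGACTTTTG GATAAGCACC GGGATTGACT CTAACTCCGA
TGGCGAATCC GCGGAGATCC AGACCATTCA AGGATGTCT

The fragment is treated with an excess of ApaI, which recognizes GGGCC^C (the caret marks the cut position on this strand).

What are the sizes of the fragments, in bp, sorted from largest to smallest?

The ApaI site (GGGCCC) starts at position 97.
ApaI cuts after base 5 of each site (before the last base), so after position 101.
Linear molecule, 1 cut → 2 fragments:
  1–101 → 101 bp
  102–239 → 138 bp
Sorted largest to smallest: 138, 101 bp.

138, 101 bp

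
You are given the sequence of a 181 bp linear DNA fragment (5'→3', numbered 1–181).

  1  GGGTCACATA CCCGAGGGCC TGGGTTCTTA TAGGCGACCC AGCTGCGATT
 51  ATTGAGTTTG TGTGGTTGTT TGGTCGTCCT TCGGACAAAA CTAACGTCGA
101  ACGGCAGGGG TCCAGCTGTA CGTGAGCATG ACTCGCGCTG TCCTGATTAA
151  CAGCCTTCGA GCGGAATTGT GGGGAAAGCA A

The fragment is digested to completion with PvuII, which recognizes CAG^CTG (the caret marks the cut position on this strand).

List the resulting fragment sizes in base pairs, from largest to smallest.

73, 66, 42 bp

PvuII sites (CAGCTG) start at positions 40, 113.
PvuII cuts after base 3 of each site, so after positions 42, 115.
Linear molecule, 2 cuts → 3 fragments:
  1–42 → 42 bp
  43–115 → 73 bp
  116–181 → 66 bp
Sorted largest to smallest: 73, 66, 42 bp.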